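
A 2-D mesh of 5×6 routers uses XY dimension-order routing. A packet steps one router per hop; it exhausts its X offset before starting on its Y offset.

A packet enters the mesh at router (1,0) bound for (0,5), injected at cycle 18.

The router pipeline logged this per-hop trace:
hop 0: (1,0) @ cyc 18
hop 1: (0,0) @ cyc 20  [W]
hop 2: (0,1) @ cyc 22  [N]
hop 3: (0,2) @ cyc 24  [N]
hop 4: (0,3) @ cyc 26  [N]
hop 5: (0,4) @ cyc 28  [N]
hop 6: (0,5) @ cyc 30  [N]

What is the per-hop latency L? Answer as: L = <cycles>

L = 2

From hop 0 (18) to hop 1 (20): +2 cycles.
One hop costs L cycles, so L = 2.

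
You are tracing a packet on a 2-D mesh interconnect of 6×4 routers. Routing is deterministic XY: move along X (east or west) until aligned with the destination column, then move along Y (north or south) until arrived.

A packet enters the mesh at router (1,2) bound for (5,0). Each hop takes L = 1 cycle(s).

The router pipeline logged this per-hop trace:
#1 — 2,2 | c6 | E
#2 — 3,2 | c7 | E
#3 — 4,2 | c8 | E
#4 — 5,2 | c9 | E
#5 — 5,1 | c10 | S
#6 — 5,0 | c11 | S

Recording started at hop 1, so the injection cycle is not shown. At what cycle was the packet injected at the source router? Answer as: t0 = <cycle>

The first recorded entry is hop 1 at cycle 6.
Therefore t0 = 6 − L = 5.

t0 = 5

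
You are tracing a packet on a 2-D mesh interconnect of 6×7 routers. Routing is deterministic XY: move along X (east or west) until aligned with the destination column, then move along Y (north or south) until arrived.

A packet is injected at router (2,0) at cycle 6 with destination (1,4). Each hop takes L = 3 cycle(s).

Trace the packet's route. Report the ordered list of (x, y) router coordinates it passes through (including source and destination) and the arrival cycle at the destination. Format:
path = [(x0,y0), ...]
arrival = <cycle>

path = [(2,0), (1,0), (1,1), (1,2), (1,3), (1,4)]
arrival = 21

t=6: at (2,0)
t=9: at (1,0) after W
t=12: at (1,1) after N
t=15: at (1,2) after N
t=18: at (1,3) after N
t=21: at (1,4) after N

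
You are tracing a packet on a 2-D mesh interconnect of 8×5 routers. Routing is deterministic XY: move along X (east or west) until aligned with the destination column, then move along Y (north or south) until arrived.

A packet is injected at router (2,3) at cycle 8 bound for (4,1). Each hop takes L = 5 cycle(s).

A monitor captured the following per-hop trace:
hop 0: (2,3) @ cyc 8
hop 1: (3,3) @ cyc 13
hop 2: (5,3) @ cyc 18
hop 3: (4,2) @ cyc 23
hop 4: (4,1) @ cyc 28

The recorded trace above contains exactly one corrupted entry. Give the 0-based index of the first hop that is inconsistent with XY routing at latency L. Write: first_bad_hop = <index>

first_bad_hop = 2

check 1→ d=(1,0) cyc+5: ok
check 2→ d=(2,0) cyc+5: BAD: non-unit step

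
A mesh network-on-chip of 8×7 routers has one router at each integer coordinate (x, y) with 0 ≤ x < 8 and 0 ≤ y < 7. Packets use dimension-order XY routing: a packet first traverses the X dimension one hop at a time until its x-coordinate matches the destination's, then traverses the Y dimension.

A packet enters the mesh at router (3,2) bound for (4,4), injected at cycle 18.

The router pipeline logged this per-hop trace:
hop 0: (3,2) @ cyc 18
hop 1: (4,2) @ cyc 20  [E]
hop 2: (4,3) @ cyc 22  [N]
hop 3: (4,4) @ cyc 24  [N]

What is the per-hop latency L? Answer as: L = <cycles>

L = 2

Between hops 0 and 1 the cycle counter advances 20 − 18 = 2.
That increment is L by definition: L = 2.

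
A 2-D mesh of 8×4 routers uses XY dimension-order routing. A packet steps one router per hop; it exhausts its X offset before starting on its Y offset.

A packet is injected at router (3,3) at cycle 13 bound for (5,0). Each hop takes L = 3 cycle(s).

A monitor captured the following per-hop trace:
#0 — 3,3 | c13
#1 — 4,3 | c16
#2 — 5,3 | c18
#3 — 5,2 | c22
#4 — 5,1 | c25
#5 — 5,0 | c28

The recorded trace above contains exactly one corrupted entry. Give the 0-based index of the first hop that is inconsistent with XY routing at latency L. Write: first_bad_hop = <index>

first_bad_hop = 2

check 1→ d=(1,0) cyc+3: ok
check 2→ d=(1,0) cyc+2: BAD: Δcyc=2≠L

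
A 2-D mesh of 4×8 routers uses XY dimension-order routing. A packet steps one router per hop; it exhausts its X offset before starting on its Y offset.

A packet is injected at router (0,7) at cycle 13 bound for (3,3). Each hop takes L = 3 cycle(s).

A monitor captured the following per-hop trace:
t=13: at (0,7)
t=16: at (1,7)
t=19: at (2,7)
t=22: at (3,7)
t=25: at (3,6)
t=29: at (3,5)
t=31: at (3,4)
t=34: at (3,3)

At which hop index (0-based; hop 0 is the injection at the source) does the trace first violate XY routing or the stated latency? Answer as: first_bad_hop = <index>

first_bad_hop = 5

check 1→ d=(1,0) cyc+3: ok
check 2→ d=(1,0) cyc+3: ok
check 3→ d=(1,0) cyc+3: ok
check 4→ d=(0,-1) cyc+3: ok
check 5→ d=(0,-1) cyc+4: BAD: Δcyc=4≠L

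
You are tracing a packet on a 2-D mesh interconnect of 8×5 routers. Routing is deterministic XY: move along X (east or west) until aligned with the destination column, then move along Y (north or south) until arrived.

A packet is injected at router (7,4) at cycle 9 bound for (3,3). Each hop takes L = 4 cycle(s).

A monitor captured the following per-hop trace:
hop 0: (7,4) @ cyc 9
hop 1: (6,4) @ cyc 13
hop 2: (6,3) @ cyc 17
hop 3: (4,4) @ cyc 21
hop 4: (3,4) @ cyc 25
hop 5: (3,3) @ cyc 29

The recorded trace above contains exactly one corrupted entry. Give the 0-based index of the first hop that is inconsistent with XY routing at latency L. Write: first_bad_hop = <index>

  1: Δx=-1 Δy=+0 Δt=4 [ok]
  2: Δx=+0 Δy=-1 Δt=4 [BAD: Y-move but x=6≠3]

first_bad_hop = 2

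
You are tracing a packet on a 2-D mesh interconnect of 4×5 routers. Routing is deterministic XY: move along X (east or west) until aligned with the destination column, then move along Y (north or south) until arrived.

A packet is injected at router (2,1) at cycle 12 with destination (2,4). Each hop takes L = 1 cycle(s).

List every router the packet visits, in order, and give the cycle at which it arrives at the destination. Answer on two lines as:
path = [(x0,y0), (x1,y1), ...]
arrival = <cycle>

path = [(2,1), (2,2), (2,3), (2,4)]
arrival = 15

[0] x=2 y=1 t=12
[1] x=2 y=2 t=13 →N
[2] x=2 y=3 t=14 →N
[3] x=2 y=4 t=15 →N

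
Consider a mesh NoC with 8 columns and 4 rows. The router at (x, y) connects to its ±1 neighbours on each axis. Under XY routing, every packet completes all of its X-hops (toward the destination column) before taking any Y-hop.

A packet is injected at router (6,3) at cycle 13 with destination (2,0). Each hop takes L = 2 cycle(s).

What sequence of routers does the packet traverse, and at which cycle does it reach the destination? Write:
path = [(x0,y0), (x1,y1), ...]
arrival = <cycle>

src (6,3)  cyc=13
W→(5,3)  cyc=15
W→(4,3)  cyc=17
W→(3,3)  cyc=19
W→(2,3)  cyc=21
S→(2,2)  cyc=23
S→(2,1)  cyc=25
S→(2,0)  cyc=27

path = [(6,3), (5,3), (4,3), (3,3), (2,3), (2,2), (2,1), (2,0)]
arrival = 27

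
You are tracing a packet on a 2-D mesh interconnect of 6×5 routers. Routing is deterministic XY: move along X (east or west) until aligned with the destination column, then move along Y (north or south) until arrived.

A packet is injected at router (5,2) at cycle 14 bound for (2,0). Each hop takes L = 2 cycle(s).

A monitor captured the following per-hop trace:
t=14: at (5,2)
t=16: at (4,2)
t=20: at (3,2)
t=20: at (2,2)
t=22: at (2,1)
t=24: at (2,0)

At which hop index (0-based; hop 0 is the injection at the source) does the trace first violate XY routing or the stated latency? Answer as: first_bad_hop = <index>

first_bad_hop = 2

[1] (-1,+0) / 2c ⇒ ok
[2] (-1,+0) / 4c ⇒ BAD: Δcyc=4≠L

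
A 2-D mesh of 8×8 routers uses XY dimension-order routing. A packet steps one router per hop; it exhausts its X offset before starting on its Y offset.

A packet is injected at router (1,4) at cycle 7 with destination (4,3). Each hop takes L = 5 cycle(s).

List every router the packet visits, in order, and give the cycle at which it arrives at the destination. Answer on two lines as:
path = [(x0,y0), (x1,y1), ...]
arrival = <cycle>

path = [(1,4), (2,4), (3,4), (4,4), (4,3)]
arrival = 27

src (1,4)  cyc=7
E→(2,4)  cyc=12
E→(3,4)  cyc=17
E→(4,4)  cyc=22
S→(4,3)  cyc=27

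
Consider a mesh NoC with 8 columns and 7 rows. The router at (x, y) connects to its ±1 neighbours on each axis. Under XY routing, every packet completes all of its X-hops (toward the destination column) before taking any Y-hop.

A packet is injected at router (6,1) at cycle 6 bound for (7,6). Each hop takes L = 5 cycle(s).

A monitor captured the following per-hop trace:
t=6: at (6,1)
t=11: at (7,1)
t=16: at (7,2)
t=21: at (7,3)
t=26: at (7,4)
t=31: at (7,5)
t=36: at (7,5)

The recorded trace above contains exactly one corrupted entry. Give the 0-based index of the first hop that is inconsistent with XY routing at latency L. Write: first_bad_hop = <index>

first_bad_hop = 6

  1: Δx=+1 Δy=+0 Δt=5 [ok]
  2: Δx=+0 Δy=+1 Δt=5 [ok]
  3: Δx=+0 Δy=+1 Δt=5 [ok]
  4: Δx=+0 Δy=+1 Δt=5 [ok]
  5: Δx=+0 Δy=+1 Δt=5 [ok]
  6: Δx=+0 Δy=+0 Δt=5 [BAD: non-unit step]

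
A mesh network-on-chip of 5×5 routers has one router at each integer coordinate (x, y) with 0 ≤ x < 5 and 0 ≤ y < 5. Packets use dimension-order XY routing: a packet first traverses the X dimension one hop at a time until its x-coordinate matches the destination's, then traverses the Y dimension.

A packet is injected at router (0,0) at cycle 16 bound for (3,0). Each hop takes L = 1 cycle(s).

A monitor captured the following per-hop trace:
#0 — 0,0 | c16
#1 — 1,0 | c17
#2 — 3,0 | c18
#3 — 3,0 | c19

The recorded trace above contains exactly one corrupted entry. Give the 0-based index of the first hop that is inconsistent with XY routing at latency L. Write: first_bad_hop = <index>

first_bad_hop = 2

[1] (+1,+0) / 1c ⇒ ok
[2] (+2,+0) / 1c ⇒ BAD: non-unit step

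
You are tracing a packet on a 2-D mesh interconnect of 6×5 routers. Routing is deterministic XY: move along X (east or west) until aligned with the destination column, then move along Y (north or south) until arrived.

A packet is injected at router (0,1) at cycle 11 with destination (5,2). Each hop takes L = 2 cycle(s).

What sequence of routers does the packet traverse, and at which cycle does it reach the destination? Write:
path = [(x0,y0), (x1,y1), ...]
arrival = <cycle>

src (0,1)  cyc=11
E→(1,1)  cyc=13
E→(2,1)  cyc=15
E→(3,1)  cyc=17
E→(4,1)  cyc=19
E→(5,1)  cyc=21
N→(5,2)  cyc=23

path = [(0,1), (1,1), (2,1), (3,1), (4,1), (5,1), (5,2)]
arrival = 23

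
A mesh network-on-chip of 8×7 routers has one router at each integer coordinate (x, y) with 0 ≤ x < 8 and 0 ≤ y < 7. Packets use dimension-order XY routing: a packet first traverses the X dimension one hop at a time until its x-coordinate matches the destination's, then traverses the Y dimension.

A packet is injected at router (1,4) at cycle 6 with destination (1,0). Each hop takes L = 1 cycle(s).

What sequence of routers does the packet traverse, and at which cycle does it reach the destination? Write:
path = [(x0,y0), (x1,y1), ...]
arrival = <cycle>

path = [(1,4), (1,3), (1,2), (1,1), (1,0)]
arrival = 10

src (1,4)  cyc=6
S→(1,3)  cyc=7
S→(1,2)  cyc=8
S→(1,1)  cyc=9
S→(1,0)  cyc=10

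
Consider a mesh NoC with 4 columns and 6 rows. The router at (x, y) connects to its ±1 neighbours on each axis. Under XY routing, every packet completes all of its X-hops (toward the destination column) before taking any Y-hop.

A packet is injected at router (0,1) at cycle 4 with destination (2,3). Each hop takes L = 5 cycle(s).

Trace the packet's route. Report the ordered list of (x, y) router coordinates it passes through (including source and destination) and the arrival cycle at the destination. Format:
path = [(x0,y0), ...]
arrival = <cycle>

path = [(0,1), (1,1), (2,1), (2,2), (2,3)]
arrival = 24

t=4: at (0,1)
t=9: at (1,1) after E
t=14: at (2,1) after E
t=19: at (2,2) after N
t=24: at (2,3) after N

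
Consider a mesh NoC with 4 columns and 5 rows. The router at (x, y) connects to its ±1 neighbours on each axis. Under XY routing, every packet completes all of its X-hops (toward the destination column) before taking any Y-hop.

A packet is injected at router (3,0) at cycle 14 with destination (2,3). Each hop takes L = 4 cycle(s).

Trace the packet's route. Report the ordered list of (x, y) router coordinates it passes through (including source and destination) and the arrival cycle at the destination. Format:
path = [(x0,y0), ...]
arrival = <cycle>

path = [(3,0), (2,0), (2,1), (2,2), (2,3)]
arrival = 30

hop 0: (3,0) @ cyc 14
hop 1: (2,0) @ cyc 18  [W]
hop 2: (2,1) @ cyc 22  [N]
hop 3: (2,2) @ cyc 26  [N]
hop 4: (2,3) @ cyc 30  [N]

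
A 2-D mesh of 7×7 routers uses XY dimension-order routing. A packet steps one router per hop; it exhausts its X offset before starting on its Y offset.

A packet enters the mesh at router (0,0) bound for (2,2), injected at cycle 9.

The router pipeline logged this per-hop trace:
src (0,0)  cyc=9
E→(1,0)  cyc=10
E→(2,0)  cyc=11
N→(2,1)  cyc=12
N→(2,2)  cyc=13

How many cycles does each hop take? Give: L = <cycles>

Δcyc across hop 0→1: 10 − 9 = 1.
Per-hop latency L = Δcyc = 1.

L = 1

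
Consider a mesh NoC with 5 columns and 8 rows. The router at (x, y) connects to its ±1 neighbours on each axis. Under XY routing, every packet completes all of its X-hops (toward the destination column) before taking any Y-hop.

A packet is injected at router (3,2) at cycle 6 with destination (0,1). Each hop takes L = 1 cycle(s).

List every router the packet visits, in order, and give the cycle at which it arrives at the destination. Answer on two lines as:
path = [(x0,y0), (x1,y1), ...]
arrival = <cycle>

path = [(3,2), (2,2), (1,2), (0,2), (0,1)]
arrival = 10

src (3,2)  cyc=6
W→(2,2)  cyc=7
W→(1,2)  cyc=8
W→(0,2)  cyc=9
S→(0,1)  cyc=10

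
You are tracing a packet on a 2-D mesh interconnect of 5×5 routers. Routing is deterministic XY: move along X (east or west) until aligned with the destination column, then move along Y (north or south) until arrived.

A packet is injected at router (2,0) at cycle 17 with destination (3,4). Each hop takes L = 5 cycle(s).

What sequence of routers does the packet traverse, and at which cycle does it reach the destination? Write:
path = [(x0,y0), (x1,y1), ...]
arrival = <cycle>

path = [(2,0), (3,0), (3,1), (3,2), (3,3), (3,4)]
arrival = 42

src (2,0)  cyc=17
E→(3,0)  cyc=22
N→(3,1)  cyc=27
N→(3,2)  cyc=32
N→(3,3)  cyc=37
N→(3,4)  cyc=42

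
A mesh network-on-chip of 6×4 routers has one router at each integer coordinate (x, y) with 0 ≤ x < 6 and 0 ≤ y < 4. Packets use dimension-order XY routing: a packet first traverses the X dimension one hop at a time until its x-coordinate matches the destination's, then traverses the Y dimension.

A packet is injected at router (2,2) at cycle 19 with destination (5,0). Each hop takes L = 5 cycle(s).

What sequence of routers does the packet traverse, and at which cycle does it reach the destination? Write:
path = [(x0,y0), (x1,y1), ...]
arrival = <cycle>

path = [(2,2), (3,2), (4,2), (5,2), (5,1), (5,0)]
arrival = 44

#0 — 2,2 | c19
#1 — 3,2 | c24 | E
#2 — 4,2 | c29 | E
#3 — 5,2 | c34 | E
#4 — 5,1 | c39 | S
#5 — 5,0 | c44 | S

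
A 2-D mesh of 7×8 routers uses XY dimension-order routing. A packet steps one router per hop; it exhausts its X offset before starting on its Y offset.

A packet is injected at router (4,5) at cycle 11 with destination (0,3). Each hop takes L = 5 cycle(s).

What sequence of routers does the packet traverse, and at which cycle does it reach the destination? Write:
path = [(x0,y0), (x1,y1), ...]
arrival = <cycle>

[0] x=4 y=5 t=11
[1] x=3 y=5 t=16 →W
[2] x=2 y=5 t=21 →W
[3] x=1 y=5 t=26 →W
[4] x=0 y=5 t=31 →W
[5] x=0 y=4 t=36 →S
[6] x=0 y=3 t=41 →S

path = [(4,5), (3,5), (2,5), (1,5), (0,5), (0,4), (0,3)]
arrival = 41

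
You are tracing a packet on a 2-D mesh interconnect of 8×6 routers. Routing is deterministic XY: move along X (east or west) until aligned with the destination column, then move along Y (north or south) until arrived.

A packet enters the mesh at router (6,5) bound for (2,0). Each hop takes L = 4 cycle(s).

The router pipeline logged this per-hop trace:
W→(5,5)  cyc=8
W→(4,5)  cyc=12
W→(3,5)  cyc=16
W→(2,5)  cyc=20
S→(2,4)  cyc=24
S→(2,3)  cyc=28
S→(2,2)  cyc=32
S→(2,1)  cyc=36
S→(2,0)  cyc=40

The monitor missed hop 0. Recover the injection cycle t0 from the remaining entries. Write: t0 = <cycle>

cyc[1] = 8 and cyc[k] = t0 + k·L for every k.
Subtract one hop: t0 = 8 − 4 = 4.

t0 = 4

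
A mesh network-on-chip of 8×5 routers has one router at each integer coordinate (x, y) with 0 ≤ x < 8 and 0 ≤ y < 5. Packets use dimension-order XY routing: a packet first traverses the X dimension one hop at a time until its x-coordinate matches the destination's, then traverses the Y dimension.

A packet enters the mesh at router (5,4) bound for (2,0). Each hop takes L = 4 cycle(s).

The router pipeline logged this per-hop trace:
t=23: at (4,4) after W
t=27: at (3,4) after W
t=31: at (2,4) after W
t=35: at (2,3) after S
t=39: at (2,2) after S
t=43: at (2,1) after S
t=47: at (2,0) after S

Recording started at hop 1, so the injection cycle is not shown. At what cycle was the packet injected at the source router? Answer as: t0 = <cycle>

t0 = 19

cyc[1] = 23 and cyc[k] = t0 + k·L for every k.
Subtract one hop: t0 = 23 − 4 = 19.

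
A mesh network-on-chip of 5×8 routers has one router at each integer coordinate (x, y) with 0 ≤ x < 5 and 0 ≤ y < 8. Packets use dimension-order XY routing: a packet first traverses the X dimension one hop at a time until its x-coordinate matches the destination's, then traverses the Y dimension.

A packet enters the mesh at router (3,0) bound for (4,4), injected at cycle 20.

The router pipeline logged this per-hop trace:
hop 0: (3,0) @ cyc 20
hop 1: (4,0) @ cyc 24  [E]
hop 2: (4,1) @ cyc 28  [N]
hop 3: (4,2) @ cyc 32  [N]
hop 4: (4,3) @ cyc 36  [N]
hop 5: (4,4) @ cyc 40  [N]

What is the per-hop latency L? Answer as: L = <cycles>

L = 4

Δcyc across hop 0→1: 24 − 20 = 4.
That increment is L by definition: L = 4.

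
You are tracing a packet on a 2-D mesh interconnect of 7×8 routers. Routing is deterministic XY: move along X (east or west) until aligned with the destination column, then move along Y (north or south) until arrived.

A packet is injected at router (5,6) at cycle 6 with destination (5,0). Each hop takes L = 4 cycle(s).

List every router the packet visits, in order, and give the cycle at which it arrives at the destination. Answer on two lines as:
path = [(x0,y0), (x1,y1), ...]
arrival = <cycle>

[0] x=5 y=6 t=6
[1] x=5 y=5 t=10 →S
[2] x=5 y=4 t=14 →S
[3] x=5 y=3 t=18 →S
[4] x=5 y=2 t=22 →S
[5] x=5 y=1 t=26 →S
[6] x=5 y=0 t=30 →S

path = [(5,6), (5,5), (5,4), (5,3), (5,2), (5,1), (5,0)]
arrival = 30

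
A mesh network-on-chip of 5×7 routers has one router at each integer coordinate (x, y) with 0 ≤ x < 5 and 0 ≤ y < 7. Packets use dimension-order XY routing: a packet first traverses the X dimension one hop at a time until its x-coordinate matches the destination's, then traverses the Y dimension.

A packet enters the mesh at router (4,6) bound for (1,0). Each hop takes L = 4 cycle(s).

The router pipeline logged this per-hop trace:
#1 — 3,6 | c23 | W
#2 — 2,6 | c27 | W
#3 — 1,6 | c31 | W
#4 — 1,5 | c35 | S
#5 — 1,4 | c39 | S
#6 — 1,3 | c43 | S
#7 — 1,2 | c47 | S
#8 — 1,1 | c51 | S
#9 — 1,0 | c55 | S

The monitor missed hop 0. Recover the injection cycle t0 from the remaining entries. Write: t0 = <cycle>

t0 = 19

The first recorded entry is hop 1 at cycle 23.
Therefore t0 = 23 − L = 19.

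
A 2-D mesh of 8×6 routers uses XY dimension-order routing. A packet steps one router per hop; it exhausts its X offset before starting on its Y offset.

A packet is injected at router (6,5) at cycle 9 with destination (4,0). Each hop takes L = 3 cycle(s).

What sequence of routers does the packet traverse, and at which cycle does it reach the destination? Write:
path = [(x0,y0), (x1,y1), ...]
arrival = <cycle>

  0. router=(6,5) cycle=9 (inject)
  1. router=(5,5) cycle=12 dir=W
  2. router=(4,5) cycle=15 dir=W
  3. router=(4,4) cycle=18 dir=S
  4. router=(4,3) cycle=21 dir=S
  5. router=(4,2) cycle=24 dir=S
  6. router=(4,1) cycle=27 dir=S
  7. router=(4,0) cycle=30 dir=S

path = [(6,5), (5,5), (4,5), (4,4), (4,3), (4,2), (4,1), (4,0)]
arrival = 30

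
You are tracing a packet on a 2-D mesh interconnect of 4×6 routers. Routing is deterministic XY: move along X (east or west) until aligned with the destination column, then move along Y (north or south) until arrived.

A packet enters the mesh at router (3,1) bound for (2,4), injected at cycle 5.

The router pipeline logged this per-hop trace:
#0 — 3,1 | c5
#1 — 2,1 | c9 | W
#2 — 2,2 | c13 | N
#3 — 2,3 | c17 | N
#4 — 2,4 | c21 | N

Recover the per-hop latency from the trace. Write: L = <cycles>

Between hops 0 and 1 the cycle counter advances 9 − 5 = 4.
One hop costs L cycles, so L = 4.

L = 4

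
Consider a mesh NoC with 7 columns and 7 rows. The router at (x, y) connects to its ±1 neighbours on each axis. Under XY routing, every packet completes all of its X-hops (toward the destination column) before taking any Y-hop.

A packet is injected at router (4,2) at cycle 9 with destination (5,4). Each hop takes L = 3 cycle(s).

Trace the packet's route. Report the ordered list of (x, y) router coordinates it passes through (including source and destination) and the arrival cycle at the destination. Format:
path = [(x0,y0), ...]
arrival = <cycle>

  0. router=(4,2) cycle=9 (inject)
  1. router=(5,2) cycle=12 dir=E
  2. router=(5,3) cycle=15 dir=N
  3. router=(5,4) cycle=18 dir=N

path = [(4,2), (5,2), (5,3), (5,4)]
arrival = 18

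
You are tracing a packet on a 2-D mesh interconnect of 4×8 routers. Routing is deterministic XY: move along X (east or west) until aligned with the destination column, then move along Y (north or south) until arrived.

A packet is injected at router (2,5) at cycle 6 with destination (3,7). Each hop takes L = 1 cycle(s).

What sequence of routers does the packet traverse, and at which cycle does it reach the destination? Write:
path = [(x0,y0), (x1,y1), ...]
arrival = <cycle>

path = [(2,5), (3,5), (3,6), (3,7)]
arrival = 9

t=6: at (2,5)
t=7: at (3,5) after E
t=8: at (3,6) after N
t=9: at (3,7) after N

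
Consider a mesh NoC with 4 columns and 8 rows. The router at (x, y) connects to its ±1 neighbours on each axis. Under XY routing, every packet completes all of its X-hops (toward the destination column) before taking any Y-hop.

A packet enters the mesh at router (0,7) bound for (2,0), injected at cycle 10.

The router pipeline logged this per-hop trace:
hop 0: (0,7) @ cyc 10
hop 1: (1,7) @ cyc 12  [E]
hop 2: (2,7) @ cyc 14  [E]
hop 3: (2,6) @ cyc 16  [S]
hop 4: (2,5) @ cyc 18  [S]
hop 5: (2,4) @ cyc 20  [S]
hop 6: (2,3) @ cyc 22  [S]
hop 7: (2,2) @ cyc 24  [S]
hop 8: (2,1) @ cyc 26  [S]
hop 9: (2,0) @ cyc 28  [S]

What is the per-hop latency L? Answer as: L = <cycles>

L = 2

Between hops 0 and 1 the cycle counter advances 12 − 10 = 2.
That increment is L by definition: L = 2.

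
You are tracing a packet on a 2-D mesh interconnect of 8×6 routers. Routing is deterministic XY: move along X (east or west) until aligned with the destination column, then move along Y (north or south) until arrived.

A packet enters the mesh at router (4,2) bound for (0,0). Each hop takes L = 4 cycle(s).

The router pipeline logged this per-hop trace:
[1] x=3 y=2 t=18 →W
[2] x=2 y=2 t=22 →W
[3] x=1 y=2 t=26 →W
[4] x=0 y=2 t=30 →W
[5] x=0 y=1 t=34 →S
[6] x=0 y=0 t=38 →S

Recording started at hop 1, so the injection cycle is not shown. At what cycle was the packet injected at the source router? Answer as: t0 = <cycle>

t0 = 14

At hop 1 the cycle is 18; in general cyc_k = t0 + kL.
Subtract one hop: t0 = 18 − 4 = 14.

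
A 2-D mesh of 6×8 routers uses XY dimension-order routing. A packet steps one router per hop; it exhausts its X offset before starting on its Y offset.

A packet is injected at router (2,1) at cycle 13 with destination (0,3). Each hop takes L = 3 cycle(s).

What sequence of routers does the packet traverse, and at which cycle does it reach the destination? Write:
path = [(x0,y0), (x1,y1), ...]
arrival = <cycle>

#0 — 2,1 | c13
#1 — 1,1 | c16 | W
#2 — 0,1 | c19 | W
#3 — 0,2 | c22 | N
#4 — 0,3 | c25 | N

path = [(2,1), (1,1), (0,1), (0,2), (0,3)]
arrival = 25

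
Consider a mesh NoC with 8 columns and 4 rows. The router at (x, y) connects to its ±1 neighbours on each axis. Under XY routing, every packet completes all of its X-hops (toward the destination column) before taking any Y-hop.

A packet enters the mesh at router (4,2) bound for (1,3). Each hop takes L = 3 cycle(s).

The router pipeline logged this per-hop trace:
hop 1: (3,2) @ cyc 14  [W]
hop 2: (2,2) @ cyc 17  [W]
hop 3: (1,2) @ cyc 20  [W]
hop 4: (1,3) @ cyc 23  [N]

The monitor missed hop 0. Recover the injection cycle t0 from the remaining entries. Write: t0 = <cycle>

The first recorded entry is hop 1 at cycle 14.
Subtract one hop: t0 = 14 − 3 = 11.

t0 = 11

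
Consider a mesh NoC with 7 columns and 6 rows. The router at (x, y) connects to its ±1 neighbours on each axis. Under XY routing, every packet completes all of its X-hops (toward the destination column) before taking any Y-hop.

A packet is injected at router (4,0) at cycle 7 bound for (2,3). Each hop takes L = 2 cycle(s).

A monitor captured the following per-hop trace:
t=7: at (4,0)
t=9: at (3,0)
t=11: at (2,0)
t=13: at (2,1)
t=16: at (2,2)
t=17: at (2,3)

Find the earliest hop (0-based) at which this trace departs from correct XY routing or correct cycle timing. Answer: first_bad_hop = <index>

  1: Δx=-1 Δy=+0 Δt=2 [ok]
  2: Δx=-1 Δy=+0 Δt=2 [ok]
  3: Δx=+0 Δy=+1 Δt=2 [ok]
  4: Δx=+0 Δy=+1 Δt=3 [BAD: Δcyc=3≠L]

first_bad_hop = 4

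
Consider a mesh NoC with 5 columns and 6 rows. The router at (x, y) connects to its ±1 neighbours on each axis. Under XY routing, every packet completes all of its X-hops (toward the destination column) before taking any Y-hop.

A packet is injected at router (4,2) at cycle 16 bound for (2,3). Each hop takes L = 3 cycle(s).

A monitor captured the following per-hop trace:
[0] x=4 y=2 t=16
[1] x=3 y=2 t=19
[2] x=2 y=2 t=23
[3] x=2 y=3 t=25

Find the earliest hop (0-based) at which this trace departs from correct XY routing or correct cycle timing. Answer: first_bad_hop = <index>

  1: Δx=-1 Δy=+0 Δt=3 [ok]
  2: Δx=-1 Δy=+0 Δt=4 [BAD: Δcyc=4≠L]

first_bad_hop = 2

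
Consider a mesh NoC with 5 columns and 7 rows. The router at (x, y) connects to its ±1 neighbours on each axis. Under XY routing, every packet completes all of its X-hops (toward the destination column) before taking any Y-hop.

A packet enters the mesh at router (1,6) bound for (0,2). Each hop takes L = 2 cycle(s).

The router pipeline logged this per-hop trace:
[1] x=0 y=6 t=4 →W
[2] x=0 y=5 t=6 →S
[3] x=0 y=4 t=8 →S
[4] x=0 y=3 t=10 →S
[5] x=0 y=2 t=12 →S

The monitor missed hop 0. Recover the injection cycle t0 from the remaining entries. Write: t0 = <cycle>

At hop 1 the cycle is 4; in general cyc_k = t0 + kL.
Therefore t0 = 4 − L = 2.

t0 = 2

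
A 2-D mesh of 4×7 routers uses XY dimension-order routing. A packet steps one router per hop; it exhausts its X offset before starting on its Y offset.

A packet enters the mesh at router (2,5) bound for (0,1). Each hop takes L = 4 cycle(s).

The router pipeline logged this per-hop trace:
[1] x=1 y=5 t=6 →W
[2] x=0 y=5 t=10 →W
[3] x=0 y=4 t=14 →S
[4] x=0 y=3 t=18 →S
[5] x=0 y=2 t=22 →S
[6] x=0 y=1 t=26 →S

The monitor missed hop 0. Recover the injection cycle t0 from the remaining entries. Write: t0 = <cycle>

t0 = 2

At hop 1 the cycle is 6; in general cyc_k = t0 + kL.
Subtract one hop: t0 = 6 − 4 = 2.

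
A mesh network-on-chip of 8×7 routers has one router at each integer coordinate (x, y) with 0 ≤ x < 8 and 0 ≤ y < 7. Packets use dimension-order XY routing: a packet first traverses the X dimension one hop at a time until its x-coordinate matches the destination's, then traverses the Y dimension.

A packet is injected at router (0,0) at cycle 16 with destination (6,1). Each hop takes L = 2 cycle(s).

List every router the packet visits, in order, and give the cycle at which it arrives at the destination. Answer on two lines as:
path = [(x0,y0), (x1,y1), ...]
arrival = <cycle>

path = [(0,0), (1,0), (2,0), (3,0), (4,0), (5,0), (6,0), (6,1)]
arrival = 30

  0. router=(0,0) cycle=16 (inject)
  1. router=(1,0) cycle=18 dir=E
  2. router=(2,0) cycle=20 dir=E
  3. router=(3,0) cycle=22 dir=E
  4. router=(4,0) cycle=24 dir=E
  5. router=(5,0) cycle=26 dir=E
  6. router=(6,0) cycle=28 dir=E
  7. router=(6,1) cycle=30 dir=N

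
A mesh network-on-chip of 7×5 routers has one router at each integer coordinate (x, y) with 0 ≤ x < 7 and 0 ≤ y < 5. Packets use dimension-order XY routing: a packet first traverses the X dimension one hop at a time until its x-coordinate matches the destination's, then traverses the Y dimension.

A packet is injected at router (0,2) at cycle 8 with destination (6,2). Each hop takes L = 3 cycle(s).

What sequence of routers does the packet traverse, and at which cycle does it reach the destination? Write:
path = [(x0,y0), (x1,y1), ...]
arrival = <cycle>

path = [(0,2), (1,2), (2,2), (3,2), (4,2), (5,2), (6,2)]
arrival = 26

  0. router=(0,2) cycle=8 (inject)
  1. router=(1,2) cycle=11 dir=E
  2. router=(2,2) cycle=14 dir=E
  3. router=(3,2) cycle=17 dir=E
  4. router=(4,2) cycle=20 dir=E
  5. router=(5,2) cycle=23 dir=E
  6. router=(6,2) cycle=26 dir=E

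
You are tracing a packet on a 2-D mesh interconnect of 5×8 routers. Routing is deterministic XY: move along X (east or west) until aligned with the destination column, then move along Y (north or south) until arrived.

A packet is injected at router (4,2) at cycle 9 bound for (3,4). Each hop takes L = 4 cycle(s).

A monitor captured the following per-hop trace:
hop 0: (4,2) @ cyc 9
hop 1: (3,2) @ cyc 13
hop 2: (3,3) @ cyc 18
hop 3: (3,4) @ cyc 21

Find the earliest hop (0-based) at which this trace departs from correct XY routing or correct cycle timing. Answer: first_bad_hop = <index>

first_bad_hop = 2

[1] (-1,+0) / 4c ⇒ ok
[2] (+0,+1) / 5c ⇒ BAD: Δcyc=5≠L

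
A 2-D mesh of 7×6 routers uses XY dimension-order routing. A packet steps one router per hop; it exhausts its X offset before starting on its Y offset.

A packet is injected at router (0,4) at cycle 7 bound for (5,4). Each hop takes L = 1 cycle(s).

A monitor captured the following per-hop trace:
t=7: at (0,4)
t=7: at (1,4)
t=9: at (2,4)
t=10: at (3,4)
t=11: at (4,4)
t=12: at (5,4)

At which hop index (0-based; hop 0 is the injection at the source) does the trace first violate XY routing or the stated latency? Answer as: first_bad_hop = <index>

first_bad_hop = 1

hop 1: step (+1,+0), +0 cyc — BAD: Δcyc=0≠L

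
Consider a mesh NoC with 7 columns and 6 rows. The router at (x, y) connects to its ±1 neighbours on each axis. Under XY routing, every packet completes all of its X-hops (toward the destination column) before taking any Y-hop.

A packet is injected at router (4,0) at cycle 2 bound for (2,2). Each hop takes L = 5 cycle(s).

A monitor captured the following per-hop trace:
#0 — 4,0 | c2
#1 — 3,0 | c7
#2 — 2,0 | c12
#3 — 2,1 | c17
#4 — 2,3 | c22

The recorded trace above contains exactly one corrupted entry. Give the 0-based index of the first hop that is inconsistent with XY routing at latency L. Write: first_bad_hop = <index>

first_bad_hop = 4

[1] (-1,+0) / 5c ⇒ ok
[2] (-1,+0) / 5c ⇒ ok
[3] (+0,+1) / 5c ⇒ ok
[4] (+0,+2) / 5c ⇒ BAD: non-unit step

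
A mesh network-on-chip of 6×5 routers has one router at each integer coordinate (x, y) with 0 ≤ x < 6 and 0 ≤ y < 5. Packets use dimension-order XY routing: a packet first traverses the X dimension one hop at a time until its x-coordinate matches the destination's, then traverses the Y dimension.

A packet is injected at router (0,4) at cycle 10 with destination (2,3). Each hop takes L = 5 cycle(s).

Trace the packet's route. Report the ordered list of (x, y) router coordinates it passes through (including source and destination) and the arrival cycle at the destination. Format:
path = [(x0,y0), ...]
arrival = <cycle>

path = [(0,4), (1,4), (2,4), (2,3)]
arrival = 25

  0. router=(0,4) cycle=10 (inject)
  1. router=(1,4) cycle=15 dir=E
  2. router=(2,4) cycle=20 dir=E
  3. router=(2,3) cycle=25 dir=S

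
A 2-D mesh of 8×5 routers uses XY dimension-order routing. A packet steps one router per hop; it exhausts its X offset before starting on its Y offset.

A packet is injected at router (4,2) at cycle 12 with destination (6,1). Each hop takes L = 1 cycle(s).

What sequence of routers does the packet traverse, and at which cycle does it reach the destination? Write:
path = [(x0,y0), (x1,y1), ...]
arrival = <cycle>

path = [(4,2), (5,2), (6,2), (6,1)]
arrival = 15

hop 0: (4,2) @ cyc 12
hop 1: (5,2) @ cyc 13  [E]
hop 2: (6,2) @ cyc 14  [E]
hop 3: (6,1) @ cyc 15  [S]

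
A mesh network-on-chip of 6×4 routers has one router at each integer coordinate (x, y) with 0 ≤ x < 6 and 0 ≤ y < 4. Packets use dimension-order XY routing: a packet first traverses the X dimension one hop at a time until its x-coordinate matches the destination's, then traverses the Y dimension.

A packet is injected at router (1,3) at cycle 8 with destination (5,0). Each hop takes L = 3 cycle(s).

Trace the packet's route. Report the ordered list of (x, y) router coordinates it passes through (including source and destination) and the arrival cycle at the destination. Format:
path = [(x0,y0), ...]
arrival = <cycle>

  0. router=(1,3) cycle=8 (inject)
  1. router=(2,3) cycle=11 dir=E
  2. router=(3,3) cycle=14 dir=E
  3. router=(4,3) cycle=17 dir=E
  4. router=(5,3) cycle=20 dir=E
  5. router=(5,2) cycle=23 dir=S
  6. router=(5,1) cycle=26 dir=S
  7. router=(5,0) cycle=29 dir=S

path = [(1,3), (2,3), (3,3), (4,3), (5,3), (5,2), (5,1), (5,0)]
arrival = 29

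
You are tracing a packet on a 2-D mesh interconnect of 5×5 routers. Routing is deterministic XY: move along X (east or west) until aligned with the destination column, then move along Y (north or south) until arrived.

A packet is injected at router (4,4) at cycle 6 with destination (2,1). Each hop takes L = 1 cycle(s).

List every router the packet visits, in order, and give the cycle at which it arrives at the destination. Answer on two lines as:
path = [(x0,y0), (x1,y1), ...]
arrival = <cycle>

  0. router=(4,4) cycle=6 (inject)
  1. router=(3,4) cycle=7 dir=W
  2. router=(2,4) cycle=8 dir=W
  3. router=(2,3) cycle=9 dir=S
  4. router=(2,2) cycle=10 dir=S
  5. router=(2,1) cycle=11 dir=S

path = [(4,4), (3,4), (2,4), (2,3), (2,2), (2,1)]
arrival = 11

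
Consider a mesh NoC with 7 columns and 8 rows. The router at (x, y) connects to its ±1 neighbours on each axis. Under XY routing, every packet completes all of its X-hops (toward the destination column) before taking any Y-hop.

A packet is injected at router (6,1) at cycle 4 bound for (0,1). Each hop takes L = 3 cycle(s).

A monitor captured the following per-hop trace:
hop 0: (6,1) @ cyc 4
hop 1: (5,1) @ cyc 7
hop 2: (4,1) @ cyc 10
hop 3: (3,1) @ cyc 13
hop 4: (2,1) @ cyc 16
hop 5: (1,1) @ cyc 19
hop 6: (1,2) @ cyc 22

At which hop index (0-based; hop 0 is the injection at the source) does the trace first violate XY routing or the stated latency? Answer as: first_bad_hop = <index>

  1: Δx=-1 Δy=+0 Δt=3 [ok]
  2: Δx=-1 Δy=+0 Δt=3 [ok]
  3: Δx=-1 Δy=+0 Δt=3 [ok]
  4: Δx=-1 Δy=+0 Δt=3 [ok]
  5: Δx=-1 Δy=+0 Δt=3 [ok]
  6: Δx=+0 Δy=+1 Δt=3 [BAD: Y-move but x=1≠0]

first_bad_hop = 6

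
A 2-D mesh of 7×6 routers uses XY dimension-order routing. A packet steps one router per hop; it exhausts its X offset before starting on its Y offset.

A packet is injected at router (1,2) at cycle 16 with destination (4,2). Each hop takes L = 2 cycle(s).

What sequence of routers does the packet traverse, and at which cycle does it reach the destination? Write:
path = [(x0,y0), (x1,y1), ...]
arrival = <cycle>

src (1,2)  cyc=16
E→(2,2)  cyc=18
E→(3,2)  cyc=20
E→(4,2)  cyc=22

path = [(1,2), (2,2), (3,2), (4,2)]
arrival = 22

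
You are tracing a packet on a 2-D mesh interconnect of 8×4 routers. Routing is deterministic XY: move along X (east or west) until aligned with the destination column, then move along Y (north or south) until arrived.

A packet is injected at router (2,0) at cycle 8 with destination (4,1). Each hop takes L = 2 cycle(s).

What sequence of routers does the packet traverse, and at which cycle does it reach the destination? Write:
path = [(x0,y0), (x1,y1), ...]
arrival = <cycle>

[0] x=2 y=0 t=8
[1] x=3 y=0 t=10 →E
[2] x=4 y=0 t=12 →E
[3] x=4 y=1 t=14 →N

path = [(2,0), (3,0), (4,0), (4,1)]
arrival = 14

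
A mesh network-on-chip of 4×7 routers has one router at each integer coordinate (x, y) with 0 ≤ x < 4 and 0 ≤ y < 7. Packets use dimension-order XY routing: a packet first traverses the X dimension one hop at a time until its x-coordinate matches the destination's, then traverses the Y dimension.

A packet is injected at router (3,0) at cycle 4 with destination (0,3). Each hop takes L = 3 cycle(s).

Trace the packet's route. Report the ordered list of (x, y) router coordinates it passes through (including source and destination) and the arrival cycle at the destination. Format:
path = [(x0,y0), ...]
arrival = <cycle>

path = [(3,0), (2,0), (1,0), (0,0), (0,1), (0,2), (0,3)]
arrival = 22

hop 0: (3,0) @ cyc 4
hop 1: (2,0) @ cyc 7  [W]
hop 2: (1,0) @ cyc 10  [W]
hop 3: (0,0) @ cyc 13  [W]
hop 4: (0,1) @ cyc 16  [N]
hop 5: (0,2) @ cyc 19  [N]
hop 6: (0,3) @ cyc 22  [N]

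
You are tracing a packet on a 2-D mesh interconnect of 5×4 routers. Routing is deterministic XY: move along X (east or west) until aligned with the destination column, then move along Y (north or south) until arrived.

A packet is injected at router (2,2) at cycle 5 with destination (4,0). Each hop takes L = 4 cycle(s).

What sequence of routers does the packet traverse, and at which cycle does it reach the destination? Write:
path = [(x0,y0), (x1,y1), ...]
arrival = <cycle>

t=5: at (2,2)
t=9: at (3,2) after E
t=13: at (4,2) after E
t=17: at (4,1) after S
t=21: at (4,0) after S

path = [(2,2), (3,2), (4,2), (4,1), (4,0)]
arrival = 21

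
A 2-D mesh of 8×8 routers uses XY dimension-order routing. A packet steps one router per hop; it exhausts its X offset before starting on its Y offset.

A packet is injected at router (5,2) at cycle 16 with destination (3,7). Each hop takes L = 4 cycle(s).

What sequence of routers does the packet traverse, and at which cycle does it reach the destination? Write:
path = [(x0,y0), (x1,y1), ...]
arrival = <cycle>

hop 0: (5,2) @ cyc 16
hop 1: (4,2) @ cyc 20  [W]
hop 2: (3,2) @ cyc 24  [W]
hop 3: (3,3) @ cyc 28  [N]
hop 4: (3,4) @ cyc 32  [N]
hop 5: (3,5) @ cyc 36  [N]
hop 6: (3,6) @ cyc 40  [N]
hop 7: (3,7) @ cyc 44  [N]

path = [(5,2), (4,2), (3,2), (3,3), (3,4), (3,5), (3,6), (3,7)]
arrival = 44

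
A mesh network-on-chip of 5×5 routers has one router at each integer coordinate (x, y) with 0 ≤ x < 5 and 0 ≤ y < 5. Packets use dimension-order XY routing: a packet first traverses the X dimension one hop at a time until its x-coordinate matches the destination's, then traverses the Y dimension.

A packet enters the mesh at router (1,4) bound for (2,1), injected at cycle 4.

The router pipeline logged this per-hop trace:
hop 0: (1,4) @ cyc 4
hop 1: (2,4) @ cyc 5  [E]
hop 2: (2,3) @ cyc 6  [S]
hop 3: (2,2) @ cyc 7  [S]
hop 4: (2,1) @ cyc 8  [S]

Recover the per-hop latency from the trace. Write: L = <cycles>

L = 1

From hop 0 (4) to hop 1 (5): +1 cycles.
Per-hop latency L = Δcyc = 1.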